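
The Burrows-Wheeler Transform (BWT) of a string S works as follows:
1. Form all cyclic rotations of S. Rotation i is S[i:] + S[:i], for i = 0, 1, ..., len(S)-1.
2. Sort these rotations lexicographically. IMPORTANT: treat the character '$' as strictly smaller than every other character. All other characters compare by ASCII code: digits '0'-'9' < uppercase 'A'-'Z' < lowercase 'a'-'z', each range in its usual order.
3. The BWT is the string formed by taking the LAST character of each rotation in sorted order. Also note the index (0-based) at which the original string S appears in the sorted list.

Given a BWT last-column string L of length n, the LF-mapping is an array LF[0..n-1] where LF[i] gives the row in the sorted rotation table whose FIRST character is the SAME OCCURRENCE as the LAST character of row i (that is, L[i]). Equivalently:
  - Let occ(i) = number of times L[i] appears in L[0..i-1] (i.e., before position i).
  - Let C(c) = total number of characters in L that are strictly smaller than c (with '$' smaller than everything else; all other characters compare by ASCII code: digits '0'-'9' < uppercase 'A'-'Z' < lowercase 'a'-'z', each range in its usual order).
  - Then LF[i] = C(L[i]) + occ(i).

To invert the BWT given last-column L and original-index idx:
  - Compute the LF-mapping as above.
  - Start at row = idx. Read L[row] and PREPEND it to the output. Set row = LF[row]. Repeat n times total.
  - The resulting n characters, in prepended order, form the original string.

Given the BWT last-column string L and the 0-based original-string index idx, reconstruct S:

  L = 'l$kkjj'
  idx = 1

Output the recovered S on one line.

LF mapping: 5 0 3 4 1 2
Walk LF starting at row 1, prepending L[row]:
  step 1: row=1, L[1]='$', prepend. Next row=LF[1]=0
  step 2: row=0, L[0]='l', prepend. Next row=LF[0]=5
  step 3: row=5, L[5]='j', prepend. Next row=LF[5]=2
  step 4: row=2, L[2]='k', prepend. Next row=LF[2]=3
  step 5: row=3, L[3]='k', prepend. Next row=LF[3]=4
  step 6: row=4, L[4]='j', prepend. Next row=LF[4]=1
Reversed output: jkkjl$

Answer: jkkjl$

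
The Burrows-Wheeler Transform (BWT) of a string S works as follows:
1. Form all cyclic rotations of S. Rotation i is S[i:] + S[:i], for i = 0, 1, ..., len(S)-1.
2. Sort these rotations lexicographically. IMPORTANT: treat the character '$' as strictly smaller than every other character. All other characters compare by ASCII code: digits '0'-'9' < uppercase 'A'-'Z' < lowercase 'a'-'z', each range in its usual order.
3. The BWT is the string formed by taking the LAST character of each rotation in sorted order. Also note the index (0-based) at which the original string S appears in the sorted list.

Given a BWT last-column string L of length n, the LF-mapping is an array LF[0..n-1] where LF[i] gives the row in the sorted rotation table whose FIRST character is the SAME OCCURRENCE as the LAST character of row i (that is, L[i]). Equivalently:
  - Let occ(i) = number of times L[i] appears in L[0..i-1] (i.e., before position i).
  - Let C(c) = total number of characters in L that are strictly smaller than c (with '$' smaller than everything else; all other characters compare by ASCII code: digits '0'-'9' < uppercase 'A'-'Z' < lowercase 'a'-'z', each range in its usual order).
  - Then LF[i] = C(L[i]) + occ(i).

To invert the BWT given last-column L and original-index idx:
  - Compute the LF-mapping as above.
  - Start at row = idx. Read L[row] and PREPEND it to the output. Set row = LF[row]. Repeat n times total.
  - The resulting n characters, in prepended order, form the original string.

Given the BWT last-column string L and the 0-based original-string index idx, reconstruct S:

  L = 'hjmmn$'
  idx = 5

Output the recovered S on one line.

Answer: nmmjh$

Derivation:
LF mapping: 1 2 3 4 5 0
Walk LF starting at row 5, prepending L[row]:
  step 1: row=5, L[5]='$', prepend. Next row=LF[5]=0
  step 2: row=0, L[0]='h', prepend. Next row=LF[0]=1
  step 3: row=1, L[1]='j', prepend. Next row=LF[1]=2
  step 4: row=2, L[2]='m', prepend. Next row=LF[2]=3
  step 5: row=3, L[3]='m', prepend. Next row=LF[3]=4
  step 6: row=4, L[4]='n', prepend. Next row=LF[4]=5
Reversed output: nmmjh$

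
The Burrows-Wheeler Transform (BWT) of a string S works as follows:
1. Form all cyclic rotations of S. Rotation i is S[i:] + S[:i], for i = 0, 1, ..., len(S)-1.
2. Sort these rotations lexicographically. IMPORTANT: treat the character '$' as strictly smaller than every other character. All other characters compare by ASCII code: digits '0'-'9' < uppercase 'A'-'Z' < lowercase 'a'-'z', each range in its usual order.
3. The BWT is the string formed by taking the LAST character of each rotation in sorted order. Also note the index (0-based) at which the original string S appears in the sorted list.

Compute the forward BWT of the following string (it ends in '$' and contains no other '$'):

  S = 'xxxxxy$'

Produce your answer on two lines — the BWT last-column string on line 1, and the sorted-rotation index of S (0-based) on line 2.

Answer: y$xxxxx
1

Derivation:
All 7 rotations (rotation i = S[i:]+S[:i]):
  rot[0] = xxxxxy$
  rot[1] = xxxxy$x
  rot[2] = xxxy$xx
  rot[3] = xxy$xxx
  rot[4] = xy$xxxx
  rot[5] = y$xxxxx
  rot[6] = $xxxxxy
Sorted (with $ < everything):
  sorted[0] = $xxxxxy  (last char: 'y')
  sorted[1] = xxxxxy$  (last char: '$')
  sorted[2] = xxxxy$x  (last char: 'x')
  sorted[3] = xxxy$xx  (last char: 'x')
  sorted[4] = xxy$xxx  (last char: 'x')
  sorted[5] = xy$xxxx  (last char: 'x')
  sorted[6] = y$xxxxx  (last char: 'x')
Last column: y$xxxxx
Original string S is at sorted index 1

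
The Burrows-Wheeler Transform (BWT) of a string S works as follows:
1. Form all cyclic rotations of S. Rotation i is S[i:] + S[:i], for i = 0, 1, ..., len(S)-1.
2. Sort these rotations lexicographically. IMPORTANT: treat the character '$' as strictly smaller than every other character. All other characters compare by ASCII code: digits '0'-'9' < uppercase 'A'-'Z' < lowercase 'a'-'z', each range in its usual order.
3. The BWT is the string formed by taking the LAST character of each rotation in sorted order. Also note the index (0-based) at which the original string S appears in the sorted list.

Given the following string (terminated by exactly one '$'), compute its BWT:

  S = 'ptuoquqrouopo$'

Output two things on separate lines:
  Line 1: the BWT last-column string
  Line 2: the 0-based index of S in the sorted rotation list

All 14 rotations (rotation i = S[i:]+S[:i]):
  rot[0] = ptuoquqrouopo$
  rot[1] = tuoquqrouopo$p
  rot[2] = uoquqrouopo$pt
  rot[3] = oquqrouopo$ptu
  rot[4] = quqrouopo$ptuo
  rot[5] = uqrouopo$ptuoq
  rot[6] = qrouopo$ptuoqu
  rot[7] = rouopo$ptuoquq
  rot[8] = ouopo$ptuoquqr
  rot[9] = uopo$ptuoquqro
  rot[10] = opo$ptuoquqrou
  rot[11] = po$ptuoquqrouo
  rot[12] = o$ptuoquqrouop
  rot[13] = $ptuoquqrouopo
Sorted (with $ < everything):
  sorted[0] = $ptuoquqrouopo  (last char: 'o')
  sorted[1] = o$ptuoquqrouop  (last char: 'p')
  sorted[2] = opo$ptuoquqrou  (last char: 'u')
  sorted[3] = oquqrouopo$ptu  (last char: 'u')
  sorted[4] = ouopo$ptuoquqr  (last char: 'r')
  sorted[5] = po$ptuoquqrouo  (last char: 'o')
  sorted[6] = ptuoquqrouopo$  (last char: '$')
  sorted[7] = qrouopo$ptuoqu  (last char: 'u')
  sorted[8] = quqrouopo$ptuo  (last char: 'o')
  sorted[9] = rouopo$ptuoquq  (last char: 'q')
  sorted[10] = tuoquqrouopo$p  (last char: 'p')
  sorted[11] = uopo$ptuoquqro  (last char: 'o')
  sorted[12] = uoquqrouopo$pt  (last char: 't')
  sorted[13] = uqrouopo$ptuoq  (last char: 'q')
Last column: opuuro$uoqpotq
Original string S is at sorted index 6

Answer: opuuro$uoqpotq
6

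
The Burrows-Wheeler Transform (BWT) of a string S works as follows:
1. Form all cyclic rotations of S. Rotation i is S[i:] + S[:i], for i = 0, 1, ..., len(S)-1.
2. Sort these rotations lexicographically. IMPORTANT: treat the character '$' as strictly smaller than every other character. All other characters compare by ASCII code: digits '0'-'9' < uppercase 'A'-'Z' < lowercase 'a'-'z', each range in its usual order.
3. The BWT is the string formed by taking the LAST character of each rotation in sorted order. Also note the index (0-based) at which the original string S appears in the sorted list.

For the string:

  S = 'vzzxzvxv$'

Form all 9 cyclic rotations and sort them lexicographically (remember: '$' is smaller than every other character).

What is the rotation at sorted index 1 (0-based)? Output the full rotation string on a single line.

All 9 rotations (rotation i = S[i:]+S[:i]):
  rot[0] = vzzxzvxv$
  rot[1] = zzxzvxv$v
  rot[2] = zxzvxv$vz
  rot[3] = xzvxv$vzz
  rot[4] = zvxv$vzzx
  rot[5] = vxv$vzzxz
  rot[6] = xv$vzzxzv
  rot[7] = v$vzzxzvx
  rot[8] = $vzzxzvxv
Sorted (with $ < everything):
  sorted[0] = $vzzxzvxv
  sorted[1] = v$vzzxzvx
  sorted[2] = vxv$vzzxz
  sorted[3] = vzzxzvxv$
  sorted[4] = xv$vzzxzv
  sorted[5] = xzvxv$vzz
  sorted[6] = zvxv$vzzx
  sorted[7] = zxzvxv$vz
  sorted[8] = zzxzvxv$v
sorted[1] = v$vzzxzvx

Answer: v$vzzxzvx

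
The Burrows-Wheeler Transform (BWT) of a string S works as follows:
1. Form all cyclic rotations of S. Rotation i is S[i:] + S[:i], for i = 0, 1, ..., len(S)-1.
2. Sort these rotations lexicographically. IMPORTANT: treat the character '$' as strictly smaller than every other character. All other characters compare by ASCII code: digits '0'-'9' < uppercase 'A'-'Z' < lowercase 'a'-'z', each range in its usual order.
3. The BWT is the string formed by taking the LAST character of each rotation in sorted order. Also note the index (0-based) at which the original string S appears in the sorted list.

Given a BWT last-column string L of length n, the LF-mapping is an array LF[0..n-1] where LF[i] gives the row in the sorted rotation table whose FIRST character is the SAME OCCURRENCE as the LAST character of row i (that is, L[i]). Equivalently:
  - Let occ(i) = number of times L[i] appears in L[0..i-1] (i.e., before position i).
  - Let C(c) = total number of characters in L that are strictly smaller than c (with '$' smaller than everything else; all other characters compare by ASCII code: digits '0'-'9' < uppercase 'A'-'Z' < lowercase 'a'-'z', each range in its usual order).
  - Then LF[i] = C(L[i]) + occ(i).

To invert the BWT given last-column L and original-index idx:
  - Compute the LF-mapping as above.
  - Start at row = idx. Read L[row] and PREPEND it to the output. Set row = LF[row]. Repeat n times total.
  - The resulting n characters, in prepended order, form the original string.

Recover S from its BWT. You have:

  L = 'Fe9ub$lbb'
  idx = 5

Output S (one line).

Answer: bubble9F$

Derivation:
LF mapping: 2 6 1 8 3 0 7 4 5
Walk LF starting at row 5, prepending L[row]:
  step 1: row=5, L[5]='$', prepend. Next row=LF[5]=0
  step 2: row=0, L[0]='F', prepend. Next row=LF[0]=2
  step 3: row=2, L[2]='9', prepend. Next row=LF[2]=1
  step 4: row=1, L[1]='e', prepend. Next row=LF[1]=6
  step 5: row=6, L[6]='l', prepend. Next row=LF[6]=7
  step 6: row=7, L[7]='b', prepend. Next row=LF[7]=4
  step 7: row=4, L[4]='b', prepend. Next row=LF[4]=3
  step 8: row=3, L[3]='u', prepend. Next row=LF[3]=8
  step 9: row=8, L[8]='b', prepend. Next row=LF[8]=5
Reversed output: bubble9F$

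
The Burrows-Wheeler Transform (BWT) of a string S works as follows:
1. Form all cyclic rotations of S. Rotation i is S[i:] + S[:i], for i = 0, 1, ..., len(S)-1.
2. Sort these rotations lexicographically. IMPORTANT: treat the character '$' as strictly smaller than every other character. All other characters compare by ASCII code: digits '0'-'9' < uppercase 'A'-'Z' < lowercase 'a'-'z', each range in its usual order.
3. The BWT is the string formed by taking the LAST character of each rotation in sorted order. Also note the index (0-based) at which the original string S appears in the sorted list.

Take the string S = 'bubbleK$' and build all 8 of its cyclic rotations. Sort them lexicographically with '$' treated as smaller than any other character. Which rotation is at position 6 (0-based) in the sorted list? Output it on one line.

All 8 rotations (rotation i = S[i:]+S[:i]):
  rot[0] = bubbleK$
  rot[1] = ubbleK$b
  rot[2] = bbleK$bu
  rot[3] = bleK$bub
  rot[4] = leK$bubb
  rot[5] = eK$bubbl
  rot[6] = K$bubble
  rot[7] = $bubbleK
Sorted (with $ < everything):
  sorted[0] = $bubbleK
  sorted[1] = K$bubble
  sorted[2] = bbleK$bu
  sorted[3] = bleK$bub
  sorted[4] = bubbleK$
  sorted[5] = eK$bubbl
  sorted[6] = leK$bubb
  sorted[7] = ubbleK$b
sorted[6] = leK$bubb

Answer: leK$bubb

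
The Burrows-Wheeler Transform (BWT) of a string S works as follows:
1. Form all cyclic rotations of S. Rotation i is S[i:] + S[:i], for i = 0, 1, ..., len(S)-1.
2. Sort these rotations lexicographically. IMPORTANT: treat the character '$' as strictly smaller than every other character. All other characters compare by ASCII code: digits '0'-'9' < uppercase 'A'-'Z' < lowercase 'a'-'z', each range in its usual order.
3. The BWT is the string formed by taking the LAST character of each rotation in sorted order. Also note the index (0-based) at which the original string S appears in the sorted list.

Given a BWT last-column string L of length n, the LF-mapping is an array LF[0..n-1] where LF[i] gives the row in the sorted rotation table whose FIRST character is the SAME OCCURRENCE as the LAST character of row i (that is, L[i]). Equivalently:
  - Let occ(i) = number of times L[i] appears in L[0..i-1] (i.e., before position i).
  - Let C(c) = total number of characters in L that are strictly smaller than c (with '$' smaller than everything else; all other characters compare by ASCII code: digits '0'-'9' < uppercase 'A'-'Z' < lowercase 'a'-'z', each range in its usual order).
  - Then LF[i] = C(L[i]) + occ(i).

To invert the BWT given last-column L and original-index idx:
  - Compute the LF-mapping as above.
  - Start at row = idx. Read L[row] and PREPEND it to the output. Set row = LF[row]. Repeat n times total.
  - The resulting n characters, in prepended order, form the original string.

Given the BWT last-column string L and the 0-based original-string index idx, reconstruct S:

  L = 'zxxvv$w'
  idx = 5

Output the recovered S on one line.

LF mapping: 6 4 5 1 2 0 3
Walk LF starting at row 5, prepending L[row]:
  step 1: row=5, L[5]='$', prepend. Next row=LF[5]=0
  step 2: row=0, L[0]='z', prepend. Next row=LF[0]=6
  step 3: row=6, L[6]='w', prepend. Next row=LF[6]=3
  step 4: row=3, L[3]='v', prepend. Next row=LF[3]=1
  step 5: row=1, L[1]='x', prepend. Next row=LF[1]=4
  step 6: row=4, L[4]='v', prepend. Next row=LF[4]=2
  step 7: row=2, L[2]='x', prepend. Next row=LF[2]=5
Reversed output: xvxvwz$

Answer: xvxvwz$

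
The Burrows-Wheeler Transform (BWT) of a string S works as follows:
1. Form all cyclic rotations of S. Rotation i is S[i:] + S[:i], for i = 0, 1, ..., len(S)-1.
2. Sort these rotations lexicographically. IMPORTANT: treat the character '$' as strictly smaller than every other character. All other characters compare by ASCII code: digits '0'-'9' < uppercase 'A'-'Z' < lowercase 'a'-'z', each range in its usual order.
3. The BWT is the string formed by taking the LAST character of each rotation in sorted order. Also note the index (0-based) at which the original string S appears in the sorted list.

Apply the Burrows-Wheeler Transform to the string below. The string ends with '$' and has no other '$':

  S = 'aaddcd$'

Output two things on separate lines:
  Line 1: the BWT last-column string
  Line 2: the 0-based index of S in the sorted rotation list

Answer: d$adcda
1

Derivation:
All 7 rotations (rotation i = S[i:]+S[:i]):
  rot[0] = aaddcd$
  rot[1] = addcd$a
  rot[2] = ddcd$aa
  rot[3] = dcd$aad
  rot[4] = cd$aadd
  rot[5] = d$aaddc
  rot[6] = $aaddcd
Sorted (with $ < everything):
  sorted[0] = $aaddcd  (last char: 'd')
  sorted[1] = aaddcd$  (last char: '$')
  sorted[2] = addcd$a  (last char: 'a')
  sorted[3] = cd$aadd  (last char: 'd')
  sorted[4] = d$aaddc  (last char: 'c')
  sorted[5] = dcd$aad  (last char: 'd')
  sorted[6] = ddcd$aa  (last char: 'a')
Last column: d$adcda
Original string S is at sorted index 1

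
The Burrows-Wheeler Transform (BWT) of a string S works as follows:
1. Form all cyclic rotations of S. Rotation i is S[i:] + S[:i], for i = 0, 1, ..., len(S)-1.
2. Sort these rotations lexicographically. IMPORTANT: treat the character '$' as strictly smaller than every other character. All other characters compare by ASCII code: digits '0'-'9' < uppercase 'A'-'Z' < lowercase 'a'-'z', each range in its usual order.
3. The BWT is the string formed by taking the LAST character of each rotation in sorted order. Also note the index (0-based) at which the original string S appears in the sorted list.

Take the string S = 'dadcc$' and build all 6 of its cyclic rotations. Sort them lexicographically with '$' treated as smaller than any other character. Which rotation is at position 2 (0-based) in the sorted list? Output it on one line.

Answer: c$dadc

Derivation:
All 6 rotations (rotation i = S[i:]+S[:i]):
  rot[0] = dadcc$
  rot[1] = adcc$d
  rot[2] = dcc$da
  rot[3] = cc$dad
  rot[4] = c$dadc
  rot[5] = $dadcc
Sorted (with $ < everything):
  sorted[0] = $dadcc
  sorted[1] = adcc$d
  sorted[2] = c$dadc
  sorted[3] = cc$dad
  sorted[4] = dadcc$
  sorted[5] = dcc$da
sorted[2] = c$dadc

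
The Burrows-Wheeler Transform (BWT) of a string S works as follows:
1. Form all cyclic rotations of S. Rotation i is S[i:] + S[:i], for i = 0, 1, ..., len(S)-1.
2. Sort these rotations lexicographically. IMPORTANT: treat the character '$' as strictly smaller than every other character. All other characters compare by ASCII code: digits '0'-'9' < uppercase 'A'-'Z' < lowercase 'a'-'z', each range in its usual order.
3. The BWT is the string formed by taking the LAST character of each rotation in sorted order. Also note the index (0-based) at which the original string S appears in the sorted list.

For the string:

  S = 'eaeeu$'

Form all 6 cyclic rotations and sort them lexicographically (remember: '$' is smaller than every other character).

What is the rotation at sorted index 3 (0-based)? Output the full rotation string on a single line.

All 6 rotations (rotation i = S[i:]+S[:i]):
  rot[0] = eaeeu$
  rot[1] = aeeu$e
  rot[2] = eeu$ea
  rot[3] = eu$eae
  rot[4] = u$eaee
  rot[5] = $eaeeu
Sorted (with $ < everything):
  sorted[0] = $eaeeu
  sorted[1] = aeeu$e
  sorted[2] = eaeeu$
  sorted[3] = eeu$ea
  sorted[4] = eu$eae
  sorted[5] = u$eaee
sorted[3] = eeu$ea

Answer: eeu$ea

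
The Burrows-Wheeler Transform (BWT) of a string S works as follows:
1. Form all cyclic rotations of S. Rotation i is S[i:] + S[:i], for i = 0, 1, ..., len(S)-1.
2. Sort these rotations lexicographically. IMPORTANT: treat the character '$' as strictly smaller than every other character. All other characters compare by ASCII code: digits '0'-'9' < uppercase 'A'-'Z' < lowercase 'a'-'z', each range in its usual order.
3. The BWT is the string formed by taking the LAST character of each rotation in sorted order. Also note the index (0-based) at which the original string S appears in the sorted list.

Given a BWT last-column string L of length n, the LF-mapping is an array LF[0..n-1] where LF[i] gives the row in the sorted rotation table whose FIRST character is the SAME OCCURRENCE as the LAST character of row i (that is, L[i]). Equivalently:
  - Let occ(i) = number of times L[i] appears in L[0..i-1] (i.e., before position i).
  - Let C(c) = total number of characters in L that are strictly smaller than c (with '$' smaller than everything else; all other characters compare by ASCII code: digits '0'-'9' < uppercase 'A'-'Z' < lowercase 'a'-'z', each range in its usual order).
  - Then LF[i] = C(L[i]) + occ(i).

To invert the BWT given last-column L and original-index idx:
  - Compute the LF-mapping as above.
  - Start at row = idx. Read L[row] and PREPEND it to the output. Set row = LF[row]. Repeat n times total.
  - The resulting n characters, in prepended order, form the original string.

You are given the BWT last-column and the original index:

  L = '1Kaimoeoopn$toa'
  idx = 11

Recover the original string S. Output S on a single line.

Answer: onomatopoeiaK1$

Derivation:
LF mapping: 1 2 3 6 7 9 5 10 11 13 8 0 14 12 4
Walk LF starting at row 11, prepending L[row]:
  step 1: row=11, L[11]='$', prepend. Next row=LF[11]=0
  step 2: row=0, L[0]='1', prepend. Next row=LF[0]=1
  step 3: row=1, L[1]='K', prepend. Next row=LF[1]=2
  step 4: row=2, L[2]='a', prepend. Next row=LF[2]=3
  step 5: row=3, L[3]='i', prepend. Next row=LF[3]=6
  step 6: row=6, L[6]='e', prepend. Next row=LF[6]=5
  step 7: row=5, L[5]='o', prepend. Next row=LF[5]=9
  step 8: row=9, L[9]='p', prepend. Next row=LF[9]=13
  step 9: row=13, L[13]='o', prepend. Next row=LF[13]=12
  step 10: row=12, L[12]='t', prepend. Next row=LF[12]=14
  step 11: row=14, L[14]='a', prepend. Next row=LF[14]=4
  step 12: row=4, L[4]='m', prepend. Next row=LF[4]=7
  step 13: row=7, L[7]='o', prepend. Next row=LF[7]=10
  step 14: row=10, L[10]='n', prepend. Next row=LF[10]=8
  step 15: row=8, L[8]='o', prepend. Next row=LF[8]=11
Reversed output: onomatopoeiaK1$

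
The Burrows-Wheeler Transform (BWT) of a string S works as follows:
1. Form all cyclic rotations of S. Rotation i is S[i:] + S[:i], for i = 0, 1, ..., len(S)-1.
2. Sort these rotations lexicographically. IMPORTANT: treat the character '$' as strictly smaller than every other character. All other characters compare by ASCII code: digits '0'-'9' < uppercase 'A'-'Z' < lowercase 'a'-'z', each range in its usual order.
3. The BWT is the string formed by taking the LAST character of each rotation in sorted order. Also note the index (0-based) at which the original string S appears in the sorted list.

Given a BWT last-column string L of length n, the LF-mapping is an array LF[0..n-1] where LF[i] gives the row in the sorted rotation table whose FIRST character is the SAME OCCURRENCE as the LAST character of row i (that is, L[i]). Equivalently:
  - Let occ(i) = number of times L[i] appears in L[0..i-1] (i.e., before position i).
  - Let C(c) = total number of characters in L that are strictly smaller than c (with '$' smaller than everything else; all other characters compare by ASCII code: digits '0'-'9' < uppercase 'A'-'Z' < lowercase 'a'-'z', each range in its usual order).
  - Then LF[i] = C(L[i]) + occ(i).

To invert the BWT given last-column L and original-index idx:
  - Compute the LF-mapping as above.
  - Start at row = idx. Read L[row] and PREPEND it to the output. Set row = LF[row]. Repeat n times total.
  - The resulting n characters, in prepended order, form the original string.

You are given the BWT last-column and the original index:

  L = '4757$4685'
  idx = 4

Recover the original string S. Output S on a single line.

Answer: 58754674$

Derivation:
LF mapping: 1 6 3 7 0 2 5 8 4
Walk LF starting at row 4, prepending L[row]:
  step 1: row=4, L[4]='$', prepend. Next row=LF[4]=0
  step 2: row=0, L[0]='4', prepend. Next row=LF[0]=1
  step 3: row=1, L[1]='7', prepend. Next row=LF[1]=6
  step 4: row=6, L[6]='6', prepend. Next row=LF[6]=5
  step 5: row=5, L[5]='4', prepend. Next row=LF[5]=2
  step 6: row=2, L[2]='5', prepend. Next row=LF[2]=3
  step 7: row=3, L[3]='7', prepend. Next row=LF[3]=7
  step 8: row=7, L[7]='8', prepend. Next row=LF[7]=8
  step 9: row=8, L[8]='5', prepend. Next row=LF[8]=4
Reversed output: 58754674$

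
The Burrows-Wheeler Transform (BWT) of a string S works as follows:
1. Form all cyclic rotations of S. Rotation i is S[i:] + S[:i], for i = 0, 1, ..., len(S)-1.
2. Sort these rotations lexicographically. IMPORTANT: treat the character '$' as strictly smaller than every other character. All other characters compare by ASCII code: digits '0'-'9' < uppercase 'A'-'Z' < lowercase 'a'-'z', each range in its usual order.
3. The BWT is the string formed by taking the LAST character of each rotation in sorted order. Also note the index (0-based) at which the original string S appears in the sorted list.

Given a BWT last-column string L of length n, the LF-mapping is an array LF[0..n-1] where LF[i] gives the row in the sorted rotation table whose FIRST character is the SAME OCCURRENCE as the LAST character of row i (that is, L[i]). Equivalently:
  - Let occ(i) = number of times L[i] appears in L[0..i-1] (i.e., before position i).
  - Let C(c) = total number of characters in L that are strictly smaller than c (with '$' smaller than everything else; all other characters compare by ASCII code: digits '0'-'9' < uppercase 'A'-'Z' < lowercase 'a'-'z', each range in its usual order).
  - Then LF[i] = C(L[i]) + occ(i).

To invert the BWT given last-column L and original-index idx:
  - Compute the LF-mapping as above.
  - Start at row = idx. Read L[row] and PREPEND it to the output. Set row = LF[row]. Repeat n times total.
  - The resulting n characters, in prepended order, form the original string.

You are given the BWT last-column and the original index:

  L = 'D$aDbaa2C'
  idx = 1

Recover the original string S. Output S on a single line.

Answer: 2aaaCbDD$

Derivation:
LF mapping: 3 0 5 4 8 6 7 1 2
Walk LF starting at row 1, prepending L[row]:
  step 1: row=1, L[1]='$', prepend. Next row=LF[1]=0
  step 2: row=0, L[0]='D', prepend. Next row=LF[0]=3
  step 3: row=3, L[3]='D', prepend. Next row=LF[3]=4
  step 4: row=4, L[4]='b', prepend. Next row=LF[4]=8
  step 5: row=8, L[8]='C', prepend. Next row=LF[8]=2
  step 6: row=2, L[2]='a', prepend. Next row=LF[2]=5
  step 7: row=5, L[5]='a', prepend. Next row=LF[5]=6
  step 8: row=6, L[6]='a', prepend. Next row=LF[6]=7
  step 9: row=7, L[7]='2', prepend. Next row=LF[7]=1
Reversed output: 2aaaCbDD$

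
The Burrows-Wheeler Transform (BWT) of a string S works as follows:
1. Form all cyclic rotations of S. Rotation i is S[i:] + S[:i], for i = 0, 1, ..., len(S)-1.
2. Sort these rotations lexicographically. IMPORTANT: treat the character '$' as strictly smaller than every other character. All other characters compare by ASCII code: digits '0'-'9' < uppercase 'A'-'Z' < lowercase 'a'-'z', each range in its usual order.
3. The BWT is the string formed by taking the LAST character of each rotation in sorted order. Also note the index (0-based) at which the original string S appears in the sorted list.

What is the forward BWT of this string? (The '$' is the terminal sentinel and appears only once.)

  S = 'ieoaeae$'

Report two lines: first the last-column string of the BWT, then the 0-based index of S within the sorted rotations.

All 8 rotations (rotation i = S[i:]+S[:i]):
  rot[0] = ieoaeae$
  rot[1] = eoaeae$i
  rot[2] = oaeae$ie
  rot[3] = aeae$ieo
  rot[4] = eae$ieoa
  rot[5] = ae$ieoae
  rot[6] = e$ieoaea
  rot[7] = $ieoaeae
Sorted (with $ < everything):
  sorted[0] = $ieoaeae  (last char: 'e')
  sorted[1] = ae$ieoae  (last char: 'e')
  sorted[2] = aeae$ieo  (last char: 'o')
  sorted[3] = e$ieoaea  (last char: 'a')
  sorted[4] = eae$ieoa  (last char: 'a')
  sorted[5] = eoaeae$i  (last char: 'i')
  sorted[6] = ieoaeae$  (last char: '$')
  sorted[7] = oaeae$ie  (last char: 'e')
Last column: eeoaai$e
Original string S is at sorted index 6

Answer: eeoaai$e
6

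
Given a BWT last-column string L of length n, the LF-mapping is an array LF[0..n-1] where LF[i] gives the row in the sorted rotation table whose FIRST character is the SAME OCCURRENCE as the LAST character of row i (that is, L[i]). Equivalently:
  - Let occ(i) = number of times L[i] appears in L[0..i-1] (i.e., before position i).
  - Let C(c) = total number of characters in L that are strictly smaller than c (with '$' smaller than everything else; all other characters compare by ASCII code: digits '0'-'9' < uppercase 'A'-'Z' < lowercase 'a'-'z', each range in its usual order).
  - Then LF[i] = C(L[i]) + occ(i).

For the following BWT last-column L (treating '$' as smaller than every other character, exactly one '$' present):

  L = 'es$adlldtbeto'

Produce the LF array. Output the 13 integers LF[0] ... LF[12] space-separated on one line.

Answer: 5 10 0 1 3 7 8 4 11 2 6 12 9

Derivation:
Char counts: '$':1, 'a':1, 'b':1, 'd':2, 'e':2, 'l':2, 'o':1, 's':1, 't':2
C (first-col start): C('$')=0, C('a')=1, C('b')=2, C('d')=3, C('e')=5, C('l')=7, C('o')=9, C('s')=10, C('t')=11
L[0]='e': occ=0, LF[0]=C('e')+0=5+0=5
L[1]='s': occ=0, LF[1]=C('s')+0=10+0=10
L[2]='$': occ=0, LF[2]=C('$')+0=0+0=0
L[3]='a': occ=0, LF[3]=C('a')+0=1+0=1
L[4]='d': occ=0, LF[4]=C('d')+0=3+0=3
L[5]='l': occ=0, LF[5]=C('l')+0=7+0=7
L[6]='l': occ=1, LF[6]=C('l')+1=7+1=8
L[7]='d': occ=1, LF[7]=C('d')+1=3+1=4
L[8]='t': occ=0, LF[8]=C('t')+0=11+0=11
L[9]='b': occ=0, LF[9]=C('b')+0=2+0=2
L[10]='e': occ=1, LF[10]=C('e')+1=5+1=6
L[11]='t': occ=1, LF[11]=C('t')+1=11+1=12
L[12]='o': occ=0, LF[12]=C('o')+0=9+0=9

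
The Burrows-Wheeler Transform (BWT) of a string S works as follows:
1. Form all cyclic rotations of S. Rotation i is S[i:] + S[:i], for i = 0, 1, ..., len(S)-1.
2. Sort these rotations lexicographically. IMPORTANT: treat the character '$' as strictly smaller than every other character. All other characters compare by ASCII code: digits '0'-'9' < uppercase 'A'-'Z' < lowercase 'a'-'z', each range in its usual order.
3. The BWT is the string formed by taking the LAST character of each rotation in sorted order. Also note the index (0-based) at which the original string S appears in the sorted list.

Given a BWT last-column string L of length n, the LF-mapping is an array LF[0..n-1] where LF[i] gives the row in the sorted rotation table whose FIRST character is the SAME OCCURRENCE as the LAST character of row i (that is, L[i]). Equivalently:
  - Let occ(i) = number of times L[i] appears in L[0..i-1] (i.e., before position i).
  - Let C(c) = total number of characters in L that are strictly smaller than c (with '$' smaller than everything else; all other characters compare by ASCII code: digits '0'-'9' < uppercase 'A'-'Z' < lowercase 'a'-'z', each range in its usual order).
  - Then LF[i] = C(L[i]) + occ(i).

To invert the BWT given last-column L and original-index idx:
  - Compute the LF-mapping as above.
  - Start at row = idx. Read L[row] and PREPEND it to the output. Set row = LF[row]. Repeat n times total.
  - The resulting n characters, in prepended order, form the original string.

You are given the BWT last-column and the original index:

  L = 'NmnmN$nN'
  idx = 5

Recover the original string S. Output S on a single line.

LF mapping: 1 4 6 5 2 0 7 3
Walk LF starting at row 5, prepending L[row]:
  step 1: row=5, L[5]='$', prepend. Next row=LF[5]=0
  step 2: row=0, L[0]='N', prepend. Next row=LF[0]=1
  step 3: row=1, L[1]='m', prepend. Next row=LF[1]=4
  step 4: row=4, L[4]='N', prepend. Next row=LF[4]=2
  step 5: row=2, L[2]='n', prepend. Next row=LF[2]=6
  step 6: row=6, L[6]='n', prepend. Next row=LF[6]=7
  step 7: row=7, L[7]='N', prepend. Next row=LF[7]=3
  step 8: row=3, L[3]='m', prepend. Next row=LF[3]=5
Reversed output: mNnnNmN$

Answer: mNnnNmN$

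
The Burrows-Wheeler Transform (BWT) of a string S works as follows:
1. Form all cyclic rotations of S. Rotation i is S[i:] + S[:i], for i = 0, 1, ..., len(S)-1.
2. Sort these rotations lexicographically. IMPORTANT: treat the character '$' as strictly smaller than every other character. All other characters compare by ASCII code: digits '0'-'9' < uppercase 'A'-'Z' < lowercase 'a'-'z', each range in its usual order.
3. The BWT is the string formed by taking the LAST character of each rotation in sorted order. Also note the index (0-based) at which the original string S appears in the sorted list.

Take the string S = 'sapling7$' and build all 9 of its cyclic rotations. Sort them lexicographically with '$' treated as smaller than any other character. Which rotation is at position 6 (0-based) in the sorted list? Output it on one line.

All 9 rotations (rotation i = S[i:]+S[:i]):
  rot[0] = sapling7$
  rot[1] = apling7$s
  rot[2] = pling7$sa
  rot[3] = ling7$sap
  rot[4] = ing7$sapl
  rot[5] = ng7$sapli
  rot[6] = g7$saplin
  rot[7] = 7$sapling
  rot[8] = $sapling7
Sorted (with $ < everything):
  sorted[0] = $sapling7
  sorted[1] = 7$sapling
  sorted[2] = apling7$s
  sorted[3] = g7$saplin
  sorted[4] = ing7$sapl
  sorted[5] = ling7$sap
  sorted[6] = ng7$sapli
  sorted[7] = pling7$sa
  sorted[8] = sapling7$
sorted[6] = ng7$sapli

Answer: ng7$sapli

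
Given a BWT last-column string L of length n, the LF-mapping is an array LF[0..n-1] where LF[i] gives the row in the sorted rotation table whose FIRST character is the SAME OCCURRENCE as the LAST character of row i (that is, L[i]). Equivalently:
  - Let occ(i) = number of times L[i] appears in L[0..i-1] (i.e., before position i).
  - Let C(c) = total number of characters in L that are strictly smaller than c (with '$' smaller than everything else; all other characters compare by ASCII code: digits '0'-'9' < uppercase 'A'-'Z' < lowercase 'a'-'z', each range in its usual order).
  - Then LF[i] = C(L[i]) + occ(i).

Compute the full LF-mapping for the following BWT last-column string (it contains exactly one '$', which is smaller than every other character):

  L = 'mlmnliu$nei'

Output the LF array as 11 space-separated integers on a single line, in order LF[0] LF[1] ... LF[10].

Answer: 6 4 7 8 5 2 10 0 9 1 3

Derivation:
Char counts: '$':1, 'e':1, 'i':2, 'l':2, 'm':2, 'n':2, 'u':1
C (first-col start): C('$')=0, C('e')=1, C('i')=2, C('l')=4, C('m')=6, C('n')=8, C('u')=10
L[0]='m': occ=0, LF[0]=C('m')+0=6+0=6
L[1]='l': occ=0, LF[1]=C('l')+0=4+0=4
L[2]='m': occ=1, LF[2]=C('m')+1=6+1=7
L[3]='n': occ=0, LF[3]=C('n')+0=8+0=8
L[4]='l': occ=1, LF[4]=C('l')+1=4+1=5
L[5]='i': occ=0, LF[5]=C('i')+0=2+0=2
L[6]='u': occ=0, LF[6]=C('u')+0=10+0=10
L[7]='$': occ=0, LF[7]=C('$')+0=0+0=0
L[8]='n': occ=1, LF[8]=C('n')+1=8+1=9
L[9]='e': occ=0, LF[9]=C('e')+0=1+0=1
L[10]='i': occ=1, LF[10]=C('i')+1=2+1=3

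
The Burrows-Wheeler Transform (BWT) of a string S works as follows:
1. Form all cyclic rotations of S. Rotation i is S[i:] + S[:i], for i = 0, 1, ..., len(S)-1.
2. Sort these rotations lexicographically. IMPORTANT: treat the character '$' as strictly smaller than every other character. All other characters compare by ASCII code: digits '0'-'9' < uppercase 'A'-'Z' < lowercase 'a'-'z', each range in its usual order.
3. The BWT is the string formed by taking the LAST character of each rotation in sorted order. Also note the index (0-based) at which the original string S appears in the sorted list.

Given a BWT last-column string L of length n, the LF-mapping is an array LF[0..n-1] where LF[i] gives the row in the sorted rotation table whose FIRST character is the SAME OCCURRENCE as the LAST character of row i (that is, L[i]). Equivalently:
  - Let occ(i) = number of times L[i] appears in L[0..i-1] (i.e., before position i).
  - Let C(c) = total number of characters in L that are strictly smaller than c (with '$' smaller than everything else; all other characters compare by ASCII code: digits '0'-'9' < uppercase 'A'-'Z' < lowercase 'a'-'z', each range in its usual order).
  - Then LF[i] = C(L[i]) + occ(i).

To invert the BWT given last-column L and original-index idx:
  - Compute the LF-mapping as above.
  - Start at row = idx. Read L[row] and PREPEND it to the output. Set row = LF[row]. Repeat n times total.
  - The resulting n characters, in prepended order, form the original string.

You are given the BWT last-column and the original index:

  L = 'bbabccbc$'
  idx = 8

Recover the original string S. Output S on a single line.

Answer: ccbcbbab$

Derivation:
LF mapping: 2 3 1 4 6 7 5 8 0
Walk LF starting at row 8, prepending L[row]:
  step 1: row=8, L[8]='$', prepend. Next row=LF[8]=0
  step 2: row=0, L[0]='b', prepend. Next row=LF[0]=2
  step 3: row=2, L[2]='a', prepend. Next row=LF[2]=1
  step 4: row=1, L[1]='b', prepend. Next row=LF[1]=3
  step 5: row=3, L[3]='b', prepend. Next row=LF[3]=4
  step 6: row=4, L[4]='c', prepend. Next row=LF[4]=6
  step 7: row=6, L[6]='b', prepend. Next row=LF[6]=5
  step 8: row=5, L[5]='c', prepend. Next row=LF[5]=7
  step 9: row=7, L[7]='c', prepend. Next row=LF[7]=8
Reversed output: ccbcbbab$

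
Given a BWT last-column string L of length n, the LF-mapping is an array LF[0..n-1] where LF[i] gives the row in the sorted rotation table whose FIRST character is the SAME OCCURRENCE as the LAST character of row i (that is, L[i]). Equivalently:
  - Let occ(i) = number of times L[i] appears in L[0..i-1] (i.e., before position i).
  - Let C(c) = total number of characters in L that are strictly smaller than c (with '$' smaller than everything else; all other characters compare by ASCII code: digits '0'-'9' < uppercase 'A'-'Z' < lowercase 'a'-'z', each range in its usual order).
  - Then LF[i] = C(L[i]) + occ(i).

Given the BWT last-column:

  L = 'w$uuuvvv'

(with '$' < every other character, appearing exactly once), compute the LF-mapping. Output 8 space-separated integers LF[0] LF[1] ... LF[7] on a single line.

Answer: 7 0 1 2 3 4 5 6

Derivation:
Char counts: '$':1, 'u':3, 'v':3, 'w':1
C (first-col start): C('$')=0, C('u')=1, C('v')=4, C('w')=7
L[0]='w': occ=0, LF[0]=C('w')+0=7+0=7
L[1]='$': occ=0, LF[1]=C('$')+0=0+0=0
L[2]='u': occ=0, LF[2]=C('u')+0=1+0=1
L[3]='u': occ=1, LF[3]=C('u')+1=1+1=2
L[4]='u': occ=2, LF[4]=C('u')+2=1+2=3
L[5]='v': occ=0, LF[5]=C('v')+0=4+0=4
L[6]='v': occ=1, LF[6]=C('v')+1=4+1=5
L[7]='v': occ=2, LF[7]=C('v')+2=4+2=6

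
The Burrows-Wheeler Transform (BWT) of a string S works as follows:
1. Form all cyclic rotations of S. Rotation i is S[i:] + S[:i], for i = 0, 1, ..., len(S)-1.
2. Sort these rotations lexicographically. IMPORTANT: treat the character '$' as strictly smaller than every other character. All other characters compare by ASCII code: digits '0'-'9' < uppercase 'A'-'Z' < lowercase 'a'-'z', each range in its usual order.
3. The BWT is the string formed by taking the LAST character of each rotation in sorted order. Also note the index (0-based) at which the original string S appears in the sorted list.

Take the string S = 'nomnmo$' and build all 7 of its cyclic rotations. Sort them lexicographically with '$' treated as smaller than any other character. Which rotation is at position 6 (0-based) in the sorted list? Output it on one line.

Answer: omnmo$n

Derivation:
All 7 rotations (rotation i = S[i:]+S[:i]):
  rot[0] = nomnmo$
  rot[1] = omnmo$n
  rot[2] = mnmo$no
  rot[3] = nmo$nom
  rot[4] = mo$nomn
  rot[5] = o$nomnm
  rot[6] = $nomnmo
Sorted (with $ < everything):
  sorted[0] = $nomnmo
  sorted[1] = mnmo$no
  sorted[2] = mo$nomn
  sorted[3] = nmo$nom
  sorted[4] = nomnmo$
  sorted[5] = o$nomnm
  sorted[6] = omnmo$n
sorted[6] = omnmo$n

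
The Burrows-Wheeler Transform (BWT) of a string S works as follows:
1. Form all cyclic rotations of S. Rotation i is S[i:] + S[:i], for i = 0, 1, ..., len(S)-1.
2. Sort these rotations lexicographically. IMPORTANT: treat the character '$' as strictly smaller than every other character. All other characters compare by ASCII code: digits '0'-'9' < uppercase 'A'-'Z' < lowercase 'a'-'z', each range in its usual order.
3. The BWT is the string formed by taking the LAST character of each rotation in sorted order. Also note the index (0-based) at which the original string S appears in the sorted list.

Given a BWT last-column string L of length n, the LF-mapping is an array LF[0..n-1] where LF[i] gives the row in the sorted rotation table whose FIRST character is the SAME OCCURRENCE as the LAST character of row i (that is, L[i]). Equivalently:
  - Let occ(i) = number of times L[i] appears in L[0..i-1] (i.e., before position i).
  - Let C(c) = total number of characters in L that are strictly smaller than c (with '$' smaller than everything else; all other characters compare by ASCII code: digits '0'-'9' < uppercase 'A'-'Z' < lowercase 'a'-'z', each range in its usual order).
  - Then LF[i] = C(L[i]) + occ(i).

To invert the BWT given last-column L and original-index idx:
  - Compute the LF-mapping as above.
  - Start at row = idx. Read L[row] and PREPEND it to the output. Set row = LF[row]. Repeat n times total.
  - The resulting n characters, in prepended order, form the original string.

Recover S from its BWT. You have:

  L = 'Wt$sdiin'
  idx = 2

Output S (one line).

LF mapping: 1 7 0 6 2 3 4 5
Walk LF starting at row 2, prepending L[row]:
  step 1: row=2, L[2]='$', prepend. Next row=LF[2]=0
  step 2: row=0, L[0]='W', prepend. Next row=LF[0]=1
  step 3: row=1, L[1]='t', prepend. Next row=LF[1]=7
  step 4: row=7, L[7]='n', prepend. Next row=LF[7]=5
  step 5: row=5, L[5]='i', prepend. Next row=LF[5]=3
  step 6: row=3, L[3]='s', prepend. Next row=LF[3]=6
  step 7: row=6, L[6]='i', prepend. Next row=LF[6]=4
  step 8: row=4, L[4]='d', prepend. Next row=LF[4]=2
Reversed output: disintW$

Answer: disintW$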